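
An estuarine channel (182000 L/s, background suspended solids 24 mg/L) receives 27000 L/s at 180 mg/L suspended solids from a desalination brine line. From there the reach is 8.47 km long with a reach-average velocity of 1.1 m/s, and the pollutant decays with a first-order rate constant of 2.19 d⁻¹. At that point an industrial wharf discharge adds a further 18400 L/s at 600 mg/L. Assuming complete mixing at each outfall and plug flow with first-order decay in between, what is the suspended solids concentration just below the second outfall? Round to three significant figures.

81.9 mg/L

Mixed concentration C = ΣQC/ΣQ = (182000·24.00 + 27000·180.0) / 209000 = 9228000/209000 = 44.15 mg/L; combined flow 209000 L/s.
Travel time t = 8.47·1000 / 1.1 = 7700 s = 2.139 h.
Decay over the reach: 44.15·exp(−kt) = 44.15·0.8227 = 36.32 mg/L.
At the second outfall, C = (209000·36.32 + 18400·600.0) / (209000 + 18400) = 81.93 mg/L.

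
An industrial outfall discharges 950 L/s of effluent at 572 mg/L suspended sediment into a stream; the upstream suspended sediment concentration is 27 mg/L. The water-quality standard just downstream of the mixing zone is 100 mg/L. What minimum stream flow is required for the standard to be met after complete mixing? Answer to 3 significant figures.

Set C_mix = 100: (Q·27.00 + 950.0·572.0) / (Q + 950.0) = 100
→ Q = 950.0·(572.0 − 100)/(100 − 27.00) = 6142 L/s.

6140 L/s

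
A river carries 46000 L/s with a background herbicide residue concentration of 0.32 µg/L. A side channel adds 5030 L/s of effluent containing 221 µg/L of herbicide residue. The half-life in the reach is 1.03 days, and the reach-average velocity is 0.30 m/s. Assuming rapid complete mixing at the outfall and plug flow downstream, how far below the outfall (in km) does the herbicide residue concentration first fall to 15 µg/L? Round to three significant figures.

After mixing, C = (46000·0.3200 + 5030·221.0) / 51030 = 1126000/51030 = 22.07 µg/L.
Half-life 1.03 d → k = ln 2 / 1.03 = 0.6730 d⁻¹.
Set 22.07·exp(−k·t) = 15 → t = ln(22.07/15)/k = 49590 s = 13.78 h.
Distance = v·t = 0.30·49590 = 14880 m = 14.88 km.

14.9 km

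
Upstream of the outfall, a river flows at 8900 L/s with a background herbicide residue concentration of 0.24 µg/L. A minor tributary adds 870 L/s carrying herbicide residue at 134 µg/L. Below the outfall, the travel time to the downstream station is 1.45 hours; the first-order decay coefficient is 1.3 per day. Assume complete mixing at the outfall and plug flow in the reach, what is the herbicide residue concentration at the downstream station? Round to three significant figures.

11.2 µg/L

Conservation of mass: C = (8900·0.2400 + 870.0·134.0) / 9770 = 118700/9770 = 12.15 µg/L.
Decay over the reach: 12.15·exp(−kt) = 12.15·0.9245 = 11.23 µg/L.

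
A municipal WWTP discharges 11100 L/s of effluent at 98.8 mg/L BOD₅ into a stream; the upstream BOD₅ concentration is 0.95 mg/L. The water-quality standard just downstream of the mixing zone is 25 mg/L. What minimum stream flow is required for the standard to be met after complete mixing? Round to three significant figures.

Set C_mix = 25: (Q·0.9500 + 11100·98.80) / (Q + 11100) = 25
→ Q = 11100·(98.80 − 25)/(25 − 0.9500) = 34060 L/s.

34100 L/s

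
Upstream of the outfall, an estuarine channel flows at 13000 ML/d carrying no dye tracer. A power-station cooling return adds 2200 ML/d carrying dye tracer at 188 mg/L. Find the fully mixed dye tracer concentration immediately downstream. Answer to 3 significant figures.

Conservation of mass: C = (13000·0 + 2200·188.0) / 15200 = 413600/15200 = 27.21 mg/L.

27.2 mg/L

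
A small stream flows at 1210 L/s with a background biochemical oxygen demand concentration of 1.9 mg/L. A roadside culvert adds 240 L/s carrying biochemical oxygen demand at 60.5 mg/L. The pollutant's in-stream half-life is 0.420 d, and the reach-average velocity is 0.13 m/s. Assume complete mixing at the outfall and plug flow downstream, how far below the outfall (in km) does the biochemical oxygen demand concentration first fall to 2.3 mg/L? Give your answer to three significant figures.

After mixing, C = (1210·1.900 + 240.0·60.50) / 1450 = 16820/1450 = 11.60 mg/L.
Half-life 0.420 d → k = ln 2 / 0.420 = 1.650 d⁻¹.
Set 11.60·exp(−k·t) = 2.3 → t = ln(11.60/2.3)/k = 84710 s = 23.53 h.
Distance = v·t = 0.13·84710 = 11010 m = 11.01 km.

11.0 km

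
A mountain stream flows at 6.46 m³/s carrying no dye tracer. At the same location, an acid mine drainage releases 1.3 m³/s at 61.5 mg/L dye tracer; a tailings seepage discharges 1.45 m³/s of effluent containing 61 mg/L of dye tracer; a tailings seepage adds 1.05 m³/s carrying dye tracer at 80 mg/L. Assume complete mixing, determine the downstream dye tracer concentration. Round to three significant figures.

24.6 mg/L

After mixing, C = (6.460·0 + 1.300·61.50 + 1.450·61.00 + 1.050·80.00) / 10.26 = 252.4/10.26 = 24.60 mg/L.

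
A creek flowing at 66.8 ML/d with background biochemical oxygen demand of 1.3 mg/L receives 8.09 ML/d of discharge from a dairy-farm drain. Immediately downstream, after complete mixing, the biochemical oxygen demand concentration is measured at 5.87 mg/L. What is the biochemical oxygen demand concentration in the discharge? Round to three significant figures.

43.6 mg/L

Mass balance: 66.80·1.300 + 8.090·Cₑ = 74.89·5.870
→ Cₑ = (74.89·5.870 − 66.80·1.300) / 8.090 = 43.60 mg/L.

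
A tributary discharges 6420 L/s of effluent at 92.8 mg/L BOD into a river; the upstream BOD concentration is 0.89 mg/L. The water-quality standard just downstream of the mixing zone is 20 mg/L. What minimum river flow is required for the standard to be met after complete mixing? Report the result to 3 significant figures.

24500 L/s

Set C_mix = 20: (Q·0.8900 + 6420·92.80) / (Q + 6420) = 20
→ Q = 6420·(92.80 − 20)/(20 − 0.8900) = 24460 L/s.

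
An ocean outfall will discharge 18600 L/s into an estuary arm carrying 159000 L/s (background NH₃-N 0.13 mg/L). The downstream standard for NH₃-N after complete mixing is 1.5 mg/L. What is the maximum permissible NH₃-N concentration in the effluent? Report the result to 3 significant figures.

13.2 mg/L

At the limit, (Qr·Cr + Qe·Cₑ)/(Qr + Qe) = 1.5:
Cₑ = (177600·1.5 − 159000·0.1300) / 18600 = 13.21 mg/L.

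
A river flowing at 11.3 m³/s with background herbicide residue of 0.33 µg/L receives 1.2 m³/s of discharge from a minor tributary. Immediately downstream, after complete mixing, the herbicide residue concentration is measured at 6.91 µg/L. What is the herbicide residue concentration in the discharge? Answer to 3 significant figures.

Mass balance: 11.30·0.3300 + 1.200·Cₑ = 12.50·6.910
→ Cₑ = (12.50·6.910 − 11.30·0.3300) / 1.200 = 68.87 µg/L.

68.9 µg/L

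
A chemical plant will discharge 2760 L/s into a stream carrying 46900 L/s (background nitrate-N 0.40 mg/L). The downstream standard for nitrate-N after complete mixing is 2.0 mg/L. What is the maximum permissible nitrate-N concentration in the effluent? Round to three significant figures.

29.2 mg/L

At the limit, (Qr·Cr + Qe·Cₑ)/(Qr + Qe) = 2.0:
Cₑ = (49660·2.0 − 46900·0.4000) / 2760 = 29.19 mg/L.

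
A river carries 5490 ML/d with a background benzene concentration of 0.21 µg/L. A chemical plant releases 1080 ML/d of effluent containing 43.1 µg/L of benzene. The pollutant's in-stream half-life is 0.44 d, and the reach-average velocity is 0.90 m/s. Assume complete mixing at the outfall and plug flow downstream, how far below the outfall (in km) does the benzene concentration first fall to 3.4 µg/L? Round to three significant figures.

Mixed concentration C = ΣQC/ΣQ = (5490·0.2100 + 1080·43.10) / 6570 = 47700/6570 = 7.260 µg/L.
Half-life 0.44 d → k = ln 2 / 0.44 = 1.575 d⁻¹.
Set 7.260·exp(−k·t) = 3.4 → t = ln(7.260/3.4)/k = 41610 s = 11.56 h.
Distance = v·t = 0.90·41610 = 37450 m = 37.45 km.

37.4 km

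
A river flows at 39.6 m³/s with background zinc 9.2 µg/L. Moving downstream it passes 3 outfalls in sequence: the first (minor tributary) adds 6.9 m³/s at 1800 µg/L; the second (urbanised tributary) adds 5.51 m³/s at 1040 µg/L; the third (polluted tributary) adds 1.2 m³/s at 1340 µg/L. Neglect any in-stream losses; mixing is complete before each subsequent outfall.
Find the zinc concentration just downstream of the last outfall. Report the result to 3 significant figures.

Below outfall 1: Q → 46.50 m³/s, C = (39.60·9.200 + 6.900·1800)/46.50 = 274.9 µg/L.
Below outfall 2: Q → 52.01 m³/s, C = (46.50·274.9 + 5.510·1040)/52.01 = 356.0 µg/L.
Below outfall 3: Q → 53.21 m³/s, C = (52.01·356.0 + 1.200·1340)/53.21 = 378.2 µg/L.

378 µg/L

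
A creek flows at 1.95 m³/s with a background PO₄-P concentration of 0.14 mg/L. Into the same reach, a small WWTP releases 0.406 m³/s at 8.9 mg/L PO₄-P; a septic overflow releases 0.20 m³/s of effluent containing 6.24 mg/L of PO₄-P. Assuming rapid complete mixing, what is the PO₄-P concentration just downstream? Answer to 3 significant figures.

Mixed concentration C = ΣQC/ΣQ = (1.950·0.1400 + 0.4060·8.900 + 0.2000·6.240) / 2.556 = 5.134/2.556 = 2.009 mg/L.

2.01 mg/L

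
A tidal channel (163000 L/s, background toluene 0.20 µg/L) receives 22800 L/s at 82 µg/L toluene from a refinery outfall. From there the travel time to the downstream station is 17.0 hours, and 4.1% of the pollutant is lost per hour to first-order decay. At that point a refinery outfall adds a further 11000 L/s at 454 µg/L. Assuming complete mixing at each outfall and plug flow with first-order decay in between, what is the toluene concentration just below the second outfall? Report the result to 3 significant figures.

30.1 µg/L

Conservation of mass: C = (163000·0.2000 + 22800·82.00) / 185800 = 1902000/185800 = 10.24 µg/L; combined flow 185800 L/s.
4.1%/h lost → k = −ln(1 − 0.041) = 0.04186 h⁻¹.
Applying C = C₀e^(−kt): 10.24 × 0.4908 = 5.025 µg/L.
At the second outfall, C = (185800·5.025 + 11000·454.0) / (185800 + 11000) = 30.12 µg/L.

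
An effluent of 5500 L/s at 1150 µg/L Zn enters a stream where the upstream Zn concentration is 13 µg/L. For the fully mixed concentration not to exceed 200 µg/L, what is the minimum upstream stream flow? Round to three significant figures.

27900 L/s

Set C_mix = 200: (Q·13.00 + 5500·1150) / (Q + 5500) = 200
→ Q = 5500·(1150 − 200)/(200 − 13.00) = 27940 L/s.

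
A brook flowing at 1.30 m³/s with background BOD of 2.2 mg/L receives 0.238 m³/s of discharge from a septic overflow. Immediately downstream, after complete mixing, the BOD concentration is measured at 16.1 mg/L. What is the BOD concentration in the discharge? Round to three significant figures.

92.0 mg/L

Mass balance: 1.300·2.200 + 0.2380·Cₑ = 1.538·16.10
→ Cₑ = (1.538·16.10 − 1.300·2.200) / 0.2380 = 92.02 mg/L.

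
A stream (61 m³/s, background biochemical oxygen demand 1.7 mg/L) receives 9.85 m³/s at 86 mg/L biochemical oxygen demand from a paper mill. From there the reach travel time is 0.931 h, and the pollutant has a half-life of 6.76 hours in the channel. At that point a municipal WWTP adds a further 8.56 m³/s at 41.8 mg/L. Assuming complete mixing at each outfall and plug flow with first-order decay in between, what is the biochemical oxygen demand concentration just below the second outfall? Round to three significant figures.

15.4 mg/L

Mixed concentration C = ΣQC/ΣQ = (61.00·1.700 + 9.850·86.00) / 70.85 = 950.8/70.85 = 13.42 mg/L; combined flow 70.85 m³/s.
Half-life 6.76 h → k = ln 2 / 6.76 = 0.1025 h⁻¹ = 2.461 d⁻¹.
Applying C = C₀e^(−kt): 13.42 × 0.9090 = 12.20 mg/L.
Second outfall: C = (70.85·12.20 + 8.560·41.80)/79.41 = 15.39 mg/L.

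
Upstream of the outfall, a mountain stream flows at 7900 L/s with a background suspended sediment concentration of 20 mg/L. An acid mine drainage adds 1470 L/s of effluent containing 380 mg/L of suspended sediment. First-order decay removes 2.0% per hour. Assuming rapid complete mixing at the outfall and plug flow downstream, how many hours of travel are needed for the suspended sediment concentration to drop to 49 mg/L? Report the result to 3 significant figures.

Conservation of mass: C = (7900·20.00 + 1470·380.0) / 9370 = 716600/9370 = 76.48 mg/L.
2.0%/h lost → k = −ln(1 − 0.02) = 0.02020 h⁻¹.
76.48·exp(−k·t) = 49 → t = ln(76.48/49)/k = 79330 s = 22.04 h.

22.0 h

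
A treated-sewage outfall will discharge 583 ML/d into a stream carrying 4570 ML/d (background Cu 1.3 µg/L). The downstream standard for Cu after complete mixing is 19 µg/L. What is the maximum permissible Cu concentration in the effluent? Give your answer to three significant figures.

At the limit, (Qr·Cr + Qe·Cₑ)/(Qr + Qe) = 19:
Cₑ = (5153·19 − 4570·1.300) / 583.0 = 157.7 µg/L.

158 µg/L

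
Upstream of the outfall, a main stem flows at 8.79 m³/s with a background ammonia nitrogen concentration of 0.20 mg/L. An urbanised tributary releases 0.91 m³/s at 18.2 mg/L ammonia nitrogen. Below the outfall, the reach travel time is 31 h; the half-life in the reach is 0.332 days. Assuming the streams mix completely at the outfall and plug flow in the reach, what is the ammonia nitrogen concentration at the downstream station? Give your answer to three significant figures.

0.127 mg/L

Mixed concentration C = ΣQC/ΣQ = (8.790·0.2000 + 0.9100·18.20) / 9.700 = 18.32/9.700 = 1.889 mg/L.
Half-life 0.332 d → k = ln 2 / 0.332 = 2.088 d⁻¹.
Decay over the reach: 1.889·exp(−kt) = 1.889·0.06743 = 0.1273 mg/L.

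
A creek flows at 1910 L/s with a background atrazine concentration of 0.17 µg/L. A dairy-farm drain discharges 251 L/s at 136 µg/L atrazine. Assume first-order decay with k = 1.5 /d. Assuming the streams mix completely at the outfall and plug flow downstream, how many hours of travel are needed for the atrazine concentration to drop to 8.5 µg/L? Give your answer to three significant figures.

10.1 h

Mass balance: C = (1910·0.1700 + 251.0·136.0) / 2161 = 34460/2161 = 15.95 µg/L.
15.95·exp(−k·t) = 8.5 → t = ln(15.95/8.5)/k = 36240 s = 10.07 h.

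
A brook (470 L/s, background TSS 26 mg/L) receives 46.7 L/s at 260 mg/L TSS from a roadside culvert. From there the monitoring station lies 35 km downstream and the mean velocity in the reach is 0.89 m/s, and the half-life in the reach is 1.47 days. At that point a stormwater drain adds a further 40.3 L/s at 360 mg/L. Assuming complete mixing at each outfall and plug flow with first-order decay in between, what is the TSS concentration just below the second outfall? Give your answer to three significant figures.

61.3 mg/L

After mixing, C = (470.0·26.00 + 46.70·260.0) / 516.7 = 24360/516.7 = 47.15 mg/L; combined flow 516.7 L/s.
Travel time t = 35·1000 / 0.89 = 39330 s = 10.92 h.
Half-life 1.47 d → k = ln 2 / 1.47 = 0.4715 d⁻¹.
Applying C = C₀e^(−kt): 47.15 × 0.8068 = 38.04 mg/L.
At the second outfall, C = (516.7·38.04 + 40.30·360.0) / (516.7 + 40.30) = 61.34 mg/L.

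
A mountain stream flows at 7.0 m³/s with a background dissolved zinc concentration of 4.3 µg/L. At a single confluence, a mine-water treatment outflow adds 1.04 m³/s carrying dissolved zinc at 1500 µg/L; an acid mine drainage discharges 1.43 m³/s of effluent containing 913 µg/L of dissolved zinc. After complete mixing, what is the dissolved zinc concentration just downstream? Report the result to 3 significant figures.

306 µg/L

Mass balance: C = (7.000·4.300 + 1.040·1500 + 1.430·913.0) / 9.470 = 2896/9.470 = 305.8 µg/L.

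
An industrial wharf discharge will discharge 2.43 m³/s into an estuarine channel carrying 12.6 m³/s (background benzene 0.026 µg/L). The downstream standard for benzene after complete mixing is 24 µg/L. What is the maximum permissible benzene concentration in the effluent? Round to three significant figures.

At the limit, (Qr·Cr + Qe·Cₑ)/(Qr + Qe) = 24:
Cₑ = (15.03·24 − 12.60·0.02600) / 2.430 = 148.3 µg/L.

148 µg/L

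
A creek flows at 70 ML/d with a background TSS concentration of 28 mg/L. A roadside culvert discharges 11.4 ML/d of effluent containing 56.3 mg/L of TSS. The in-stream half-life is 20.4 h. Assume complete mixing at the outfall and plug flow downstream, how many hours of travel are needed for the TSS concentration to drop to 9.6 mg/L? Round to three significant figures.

After mixing, C = (70.00·28.00 + 11.40·56.30) / 81.40 = 2602/81.40 = 31.96 mg/L.
Half-life 20.4 h → k = ln 2 / 20.4 = 0.03398 h⁻¹ = 0.8155 d⁻¹.
31.96·exp(−k·t) = 9.6 → t = ln(31.96/9.6)/k = 127400 s = 35.40 h.

35.4 h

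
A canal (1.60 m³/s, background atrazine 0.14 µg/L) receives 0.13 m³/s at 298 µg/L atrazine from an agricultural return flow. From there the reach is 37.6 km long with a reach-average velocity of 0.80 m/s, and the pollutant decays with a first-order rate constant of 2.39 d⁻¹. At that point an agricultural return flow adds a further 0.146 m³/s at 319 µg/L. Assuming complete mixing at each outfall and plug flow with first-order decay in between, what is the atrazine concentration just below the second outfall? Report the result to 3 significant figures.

Mass balance: C = (1.600·0.1400 + 0.1300·298.0) / 1.730 = 38.96/1.730 = 22.52 µg/L; combined flow 1.730 m³/s.
Travel time t = 37.6·1000 / 0.80 = 47000 s = 13.06 h.
Applying C = C₀e^(−kt): 22.52 × 0.2725 = 6.137 µg/L.
At the second outfall, C = (1.730·6.137 + 0.1460·319.0) / (1.730 + 0.1460) = 30.49 µg/L.

30.5 µg/L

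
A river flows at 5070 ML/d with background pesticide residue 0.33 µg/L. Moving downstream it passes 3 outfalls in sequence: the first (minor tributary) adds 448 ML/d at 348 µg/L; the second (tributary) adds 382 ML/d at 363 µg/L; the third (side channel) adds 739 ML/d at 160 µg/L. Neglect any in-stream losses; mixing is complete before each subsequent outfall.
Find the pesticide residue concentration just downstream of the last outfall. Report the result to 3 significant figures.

62.4 µg/L

Outfall 1: combined Q = 5518 ML/d; C = (5070·0.3300 + 448.0·348.0)/5518 = 28.56 µg/L.
Outfall 2: combined Q = 5900 ML/d; C = (5518·28.56 + 382.0·363.0)/5900 = 50.21 µg/L.
Outfall 3: combined Q = 6639 ML/d; C = (5900·50.21 + 739.0·160.0)/6639 = 62.43 µg/L.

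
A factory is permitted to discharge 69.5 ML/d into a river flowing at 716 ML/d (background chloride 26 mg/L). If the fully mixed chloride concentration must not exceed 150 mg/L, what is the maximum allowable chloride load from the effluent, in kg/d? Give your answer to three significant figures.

Mass balance at the limit: 716.0·26.00 + 69.50·Cₑ = 785.5·150 → Cₑ = 1427 mg/L.
69.50 ML/d = 0.8044 m³/s. Load = 0.8044 m³/s × 1427 g/m³ × 86 400 s/d = 99210 kg/d.

99200 kg/d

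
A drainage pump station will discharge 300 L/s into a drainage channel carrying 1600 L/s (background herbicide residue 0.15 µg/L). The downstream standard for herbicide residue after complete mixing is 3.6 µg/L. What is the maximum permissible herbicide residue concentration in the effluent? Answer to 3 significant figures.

At the limit, (Qr·Cr + Qe·Cₑ)/(Qr + Qe) = 3.6:
Cₑ = (1900·3.6 − 1600·0.1500) / 300.0 = 22.00 µg/L.

22.0 µg/L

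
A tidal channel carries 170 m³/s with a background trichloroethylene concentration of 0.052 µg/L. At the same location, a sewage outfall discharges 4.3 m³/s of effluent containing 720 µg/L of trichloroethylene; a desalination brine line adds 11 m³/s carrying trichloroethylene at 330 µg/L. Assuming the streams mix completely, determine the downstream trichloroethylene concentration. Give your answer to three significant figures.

Mixed concentration C = ΣQC/ΣQ = (170.0·0.05200 + 4.300·720.0 + 11.00·330.0) / 185.3 = 6735/185.3 = 36.35 µg/L.

36.3 µg/L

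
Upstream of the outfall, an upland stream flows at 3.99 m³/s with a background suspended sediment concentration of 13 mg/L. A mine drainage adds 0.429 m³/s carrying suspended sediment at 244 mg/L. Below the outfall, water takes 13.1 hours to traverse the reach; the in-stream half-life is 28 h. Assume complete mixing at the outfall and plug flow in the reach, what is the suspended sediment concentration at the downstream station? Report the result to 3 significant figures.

25.6 mg/L

After mixing, C = (3.990·13.00 + 0.4290·244.0) / 4.419 = 156.5/4.419 = 35.43 mg/L.
Half-life 28 h → k = ln 2 / 28 = 0.02476 h⁻¹ = 0.5941 d⁻¹.
Applying C = C₀e^(−kt): 35.43 × 0.7230 = 25.61 mg/L.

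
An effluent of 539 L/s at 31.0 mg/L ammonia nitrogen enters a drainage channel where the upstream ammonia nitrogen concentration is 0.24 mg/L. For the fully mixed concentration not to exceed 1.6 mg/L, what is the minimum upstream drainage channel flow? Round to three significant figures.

Set C_mix = 1.6: (Q·0.2400 + 539.0·31.00) / (Q + 539.0) = 1.6
→ Q = 539.0·(31.00 − 1.6)/(1.6 − 0.2400) = 11650 L/s.

11700 L/s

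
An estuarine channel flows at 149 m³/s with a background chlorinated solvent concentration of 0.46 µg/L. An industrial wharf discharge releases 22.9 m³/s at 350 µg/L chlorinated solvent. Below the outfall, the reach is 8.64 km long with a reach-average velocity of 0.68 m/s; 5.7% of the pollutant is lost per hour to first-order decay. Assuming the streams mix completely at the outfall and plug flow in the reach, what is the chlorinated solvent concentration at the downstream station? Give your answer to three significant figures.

38.2 µg/L

Conservation of mass: C = (149.0·0.4600 + 22.90·350.0) / 171.9 = 8084/171.9 = 47.02 µg/L.
Travel time t = 8.64·1000 / 0.68 = 12710 s = 3.529 h.
5.7%/h lost → k = −ln(1 − 0.057) = 0.05869 h⁻¹.
Decay over the reach: 47.02·exp(−kt) = 47.02·0.8129 = 38.23 µg/L.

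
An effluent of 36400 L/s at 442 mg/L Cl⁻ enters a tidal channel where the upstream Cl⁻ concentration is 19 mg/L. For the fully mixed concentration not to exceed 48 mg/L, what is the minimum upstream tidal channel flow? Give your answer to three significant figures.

Set C_mix = 48: (Q·19.00 + 36400·442.0) / (Q + 36400) = 48
→ Q = 36400·(442.0 − 48)/(48 − 19.00) = 494500 L/s.

495000 L/s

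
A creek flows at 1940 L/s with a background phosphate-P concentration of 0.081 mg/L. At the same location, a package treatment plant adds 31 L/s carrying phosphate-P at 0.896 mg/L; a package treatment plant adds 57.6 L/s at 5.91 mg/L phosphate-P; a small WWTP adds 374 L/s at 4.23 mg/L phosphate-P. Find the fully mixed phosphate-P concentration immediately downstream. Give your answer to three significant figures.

0.877 mg/L

Conservation of mass: C = (1940·0.08100 + 31.00·0.8960 + 57.60·5.910 + 374.0·4.230) / 2403 = 2107/2403 = 0.8771 mg/L.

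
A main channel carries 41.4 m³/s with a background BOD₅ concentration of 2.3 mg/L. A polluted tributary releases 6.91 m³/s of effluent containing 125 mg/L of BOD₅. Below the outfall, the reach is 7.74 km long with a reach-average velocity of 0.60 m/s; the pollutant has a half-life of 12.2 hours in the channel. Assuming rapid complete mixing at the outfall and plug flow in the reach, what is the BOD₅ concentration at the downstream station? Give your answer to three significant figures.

Mixed concentration C = ΣQC/ΣQ = (41.40·2.300 + 6.910·125.0) / 48.31 = 959.0/48.31 = 19.85 mg/L.
Travel time t = 7.74·1000 / 0.60 = 12900 s = 3.583 h.
Half-life 12.2 h → k = ln 2 / 12.2 = 0.05682 h⁻¹ = 1.364 d⁻¹.
Applying C = C₀e^(−kt): 19.85 × 0.8158 = 16.19 mg/L.

16.2 mg/L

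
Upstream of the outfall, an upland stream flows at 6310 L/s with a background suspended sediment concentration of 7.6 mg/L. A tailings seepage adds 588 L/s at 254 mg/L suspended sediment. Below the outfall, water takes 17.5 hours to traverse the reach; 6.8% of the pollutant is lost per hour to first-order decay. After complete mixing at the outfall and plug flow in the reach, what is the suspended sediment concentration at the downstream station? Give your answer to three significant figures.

After mixing, C = (6310·7.600 + 588.0·254.0) / 6898 = 197300/6898 = 28.60 mg/L.
6.8%/h lost → k = −ln(1 − 0.068) = 0.07042 h⁻¹.
Applying C = C₀e^(−kt): 28.60 × 0.2916 = 8.341 mg/L.

8.34 mg/L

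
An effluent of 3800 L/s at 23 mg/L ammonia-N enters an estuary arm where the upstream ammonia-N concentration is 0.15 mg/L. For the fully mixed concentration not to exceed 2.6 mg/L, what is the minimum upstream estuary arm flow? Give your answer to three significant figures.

31600 L/s

Set C_mix = 2.6: (Q·0.1500 + 3800·23.00) / (Q + 3800) = 2.6
→ Q = 3800·(23.00 − 2.6)/(2.6 − 0.1500) = 31640 L/s.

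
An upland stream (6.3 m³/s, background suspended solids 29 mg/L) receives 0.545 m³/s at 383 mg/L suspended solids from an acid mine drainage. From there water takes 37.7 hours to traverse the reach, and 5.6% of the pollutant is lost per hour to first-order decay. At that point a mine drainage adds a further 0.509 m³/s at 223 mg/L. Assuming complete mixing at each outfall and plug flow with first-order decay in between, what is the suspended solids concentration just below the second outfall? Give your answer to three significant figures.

Mass balance: C = (6.300·29.00 + 0.5450·383.0) / 6.845 = 391.4/6.845 = 57.19 mg/L; combined flow 6.845 m³/s.
5.6%/h lost → k = −ln(1 − 0.056) = 0.05763 h⁻¹.
Applying C = C₀e^(−kt): 57.19 × 0.1139 = 6.512 mg/L.
At the second outfall, C = (6.845·6.512 + 0.5090·223.0) / (6.845 + 0.5090) = 21.50 mg/L.

21.5 mg/L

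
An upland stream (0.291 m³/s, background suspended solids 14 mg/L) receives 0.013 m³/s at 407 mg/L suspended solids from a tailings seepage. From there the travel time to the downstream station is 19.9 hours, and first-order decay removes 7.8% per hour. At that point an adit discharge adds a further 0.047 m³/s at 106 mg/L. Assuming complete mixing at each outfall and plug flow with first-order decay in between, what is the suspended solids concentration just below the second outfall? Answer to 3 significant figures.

After mixing, C = (0.2910·14.00 + 0.01300·407.0) / 0.3040 = 9.365/0.3040 = 30.81 mg/L; combined flow 0.3040 m³/s.
7.8%/h lost → k = −ln(1 − 0.078) = 0.08121 h⁻¹.
Applying C = C₀e^(−kt): 30.81 × 0.1987 = 6.120 mg/L.
At the second outfall, C = (0.3040·6.120 + 0.04700·106.0) / (0.3040 + 0.04700) = 19.49 mg/L.

19.5 mg/L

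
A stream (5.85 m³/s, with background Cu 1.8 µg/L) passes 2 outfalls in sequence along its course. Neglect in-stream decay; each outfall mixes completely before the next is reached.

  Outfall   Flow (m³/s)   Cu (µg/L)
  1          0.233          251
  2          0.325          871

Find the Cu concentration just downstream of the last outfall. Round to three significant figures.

54.9 µg/L

Outfall 1: combined Q = 6.083 m³/s; C = (5.850·1.800 + 0.2330·251.0)/6.083 = 11.35 µg/L.
Outfall 2: combined Q = 6.408 m³/s; C = (6.083·11.35 + 0.3250·871.0)/6.408 = 54.95 µg/L.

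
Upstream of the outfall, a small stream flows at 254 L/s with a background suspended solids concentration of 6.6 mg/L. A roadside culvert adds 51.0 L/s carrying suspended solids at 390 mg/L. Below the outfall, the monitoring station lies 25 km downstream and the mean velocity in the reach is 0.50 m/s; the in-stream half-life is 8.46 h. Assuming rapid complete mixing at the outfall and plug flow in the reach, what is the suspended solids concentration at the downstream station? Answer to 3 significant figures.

22.7 mg/L

Flow-weighted average: C = (254.0·6.600 + 51.00·390.0) / 305.0 = 21570/305.0 = 70.71 mg/L.
Travel time t = 25·1000 / 0.50 = 50000 s = 13.89 h.
Half-life 8.46 h → k = ln 2 / 8.46 = 0.08193 h⁻¹ = 1.966 d⁻¹.
First-order decay: C = 70.71·exp(−k·t) = 70.71·0.3205 = 22.66 mg/L.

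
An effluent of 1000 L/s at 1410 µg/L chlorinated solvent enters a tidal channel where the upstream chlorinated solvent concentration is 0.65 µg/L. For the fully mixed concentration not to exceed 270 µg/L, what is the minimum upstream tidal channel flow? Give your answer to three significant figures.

4230 L/s

Set C_mix = 270: (Q·0.6500 + 1000·1410) / (Q + 1000) = 270
→ Q = 1000·(1410 − 270)/(270 − 0.6500) = 4232 L/s.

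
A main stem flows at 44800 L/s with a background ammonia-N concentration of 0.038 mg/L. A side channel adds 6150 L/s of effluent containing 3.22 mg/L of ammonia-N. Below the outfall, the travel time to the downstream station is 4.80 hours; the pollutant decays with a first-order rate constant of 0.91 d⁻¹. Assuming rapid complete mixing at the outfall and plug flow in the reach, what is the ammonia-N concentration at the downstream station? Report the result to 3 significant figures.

0.352 mg/L

Mixed concentration C = ΣQC/ΣQ = (44800·0.03800 + 6150·3.220) / 50950 = 21510/50950 = 0.4221 mg/L.
After decay, C = 0.4221 × e^(−kt) = 0.4221 × 0.8336 = 0.3519 mg/L.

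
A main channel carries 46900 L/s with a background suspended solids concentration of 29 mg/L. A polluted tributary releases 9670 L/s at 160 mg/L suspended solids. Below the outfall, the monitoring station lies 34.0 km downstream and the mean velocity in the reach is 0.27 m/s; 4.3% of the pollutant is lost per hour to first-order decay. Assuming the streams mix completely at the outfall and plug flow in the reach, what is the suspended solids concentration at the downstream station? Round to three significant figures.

11.0 mg/L

Mass balance: C = (46900·29.00 + 9670·160.0) / 56570 = 2907000/56570 = 51.39 mg/L.
Travel time t = 34.0·1000 / 0.27 = 125900 s = 34.98 h.
4.3%/h lost → k = −ln(1 − 0.043) = 0.04395 h⁻¹.
Applying C = C₀e^(−kt): 51.39 × 0.2149 = 11.05 mg/L.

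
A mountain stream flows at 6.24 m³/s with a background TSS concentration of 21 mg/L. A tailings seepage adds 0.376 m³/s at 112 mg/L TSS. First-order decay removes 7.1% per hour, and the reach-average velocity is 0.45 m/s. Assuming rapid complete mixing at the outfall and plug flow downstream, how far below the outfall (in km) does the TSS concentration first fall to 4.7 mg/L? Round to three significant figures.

After mixing, C = (6.240·21.00 + 0.3760·112.0) / 6.616 = 173.2/6.616 = 26.17 mg/L.
7.1%/h lost → k = −ln(1 − 0.071) = 0.07365 h⁻¹.
Set 26.17·exp(−k·t) = 4.7 → t = ln(26.17/4.7)/k = 83940 s = 23.32 h.
Distance = v·t = 0.45·83940 = 37770 m = 37.77 km.

37.8 km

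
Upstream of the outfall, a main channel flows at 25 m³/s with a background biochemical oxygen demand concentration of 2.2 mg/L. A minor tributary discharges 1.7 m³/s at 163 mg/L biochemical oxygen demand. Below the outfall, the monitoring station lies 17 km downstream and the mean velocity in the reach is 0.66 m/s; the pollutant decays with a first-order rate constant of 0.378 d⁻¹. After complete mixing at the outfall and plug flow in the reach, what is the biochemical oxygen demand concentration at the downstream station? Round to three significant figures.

11.1 mg/L

Mass balance: C = (25.00·2.200 + 1.700·163.0) / 26.70 = 332.1/26.70 = 12.44 mg/L.
Travel time t = 17·1000 / 0.66 = 25760 s = 7.155 h.
Applying C = C₀e^(−kt): 12.44 × 0.8934 = 11.11 mg/L.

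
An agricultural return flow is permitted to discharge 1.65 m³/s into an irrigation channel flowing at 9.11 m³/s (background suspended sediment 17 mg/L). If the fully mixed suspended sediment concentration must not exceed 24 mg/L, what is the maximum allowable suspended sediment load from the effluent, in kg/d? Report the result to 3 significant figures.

8930 kg/d

Mass balance at the limit: 9.110·17.00 + 1.650·Cₑ = 10.76·24 → Cₑ = 62.65 mg/L.
Load = 1.650 m³/s × 62.65 g/m³ × 86 400 s/d = 8931 kg/d.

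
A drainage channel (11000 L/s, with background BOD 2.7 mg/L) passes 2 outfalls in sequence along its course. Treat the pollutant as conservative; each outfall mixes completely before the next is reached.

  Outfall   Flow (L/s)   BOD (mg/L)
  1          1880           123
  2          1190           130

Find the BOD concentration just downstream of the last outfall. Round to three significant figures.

29.5 mg/L

After outfall 1: Q = 11000 + 1880 = 12880 L/s; C = (11000·2.700 + 1880·123.0)/12880 = 20.26 mg/L.
After outfall 2: Q = 12880 + 1190 = 14070 L/s; C = (12880·20.26 + 1190·130.0)/14070 = 29.54 mg/L.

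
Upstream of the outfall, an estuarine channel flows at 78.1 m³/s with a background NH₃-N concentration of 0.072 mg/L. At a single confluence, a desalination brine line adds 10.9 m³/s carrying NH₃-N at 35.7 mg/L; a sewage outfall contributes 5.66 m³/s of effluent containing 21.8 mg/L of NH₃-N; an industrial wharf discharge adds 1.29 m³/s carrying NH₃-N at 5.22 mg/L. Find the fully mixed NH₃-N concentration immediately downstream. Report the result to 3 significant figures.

5.47 mg/L

Mass balance: C = (78.10·0.07200 + 10.90·35.70 + 5.660·21.80 + 1.290·5.220) / 95.95 = 524.9/95.95 = 5.470 mg/L.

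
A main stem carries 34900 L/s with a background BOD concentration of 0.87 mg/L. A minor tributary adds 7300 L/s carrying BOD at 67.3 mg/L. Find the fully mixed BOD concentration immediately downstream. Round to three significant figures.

12.4 mg/L

Flow-weighted average: C = (34900·0.8700 + 7300·67.30) / 42200 = 521700/42200 = 12.36 mg/L.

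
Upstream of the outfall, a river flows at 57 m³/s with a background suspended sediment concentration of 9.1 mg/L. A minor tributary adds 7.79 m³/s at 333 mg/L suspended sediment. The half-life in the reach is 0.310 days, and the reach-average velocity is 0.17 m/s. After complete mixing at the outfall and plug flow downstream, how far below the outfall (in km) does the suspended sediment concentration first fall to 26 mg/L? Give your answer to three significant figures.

4.03 km

Flow-weighted average: C = (57.00·9.100 + 7.790·333.0) / 64.79 = 3113/64.79 = 48.04 mg/L.
Half-life 0.310 d → k = ln 2 / 0.310 = 2.236 d⁻¹.
Set 48.04·exp(−k·t) = 26 → t = ln(48.04/26)/k = 23730 s = 6.591 h.
Distance = v·t = 0.17·23730 = 4033 m = 4.033 km.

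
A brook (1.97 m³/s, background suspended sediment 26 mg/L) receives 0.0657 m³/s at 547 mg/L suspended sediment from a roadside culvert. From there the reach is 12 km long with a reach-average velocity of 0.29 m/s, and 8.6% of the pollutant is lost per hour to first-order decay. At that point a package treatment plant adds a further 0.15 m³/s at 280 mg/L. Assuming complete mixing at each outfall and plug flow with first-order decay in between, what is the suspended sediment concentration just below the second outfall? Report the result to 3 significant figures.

33.4 mg/L

After mixing, C = (1.970·26.00 + 0.06570·547.0) / 2.036 = 87.16/2.036 = 42.81 mg/L; combined flow 2.036 m³/s.
Travel time t = 12·1000 / 0.29 = 41380 s = 11.49 h.
8.6%/h lost → k = −ln(1 − 0.086) = 0.08992 h⁻¹.
Applying C = C₀e^(−kt): 42.81 × 0.3557 = 15.23 mg/L.
At the second outfall, C = (2.036·15.23 + 0.1500·280.0) / (2.036 + 0.1500) = 33.40 mg/L.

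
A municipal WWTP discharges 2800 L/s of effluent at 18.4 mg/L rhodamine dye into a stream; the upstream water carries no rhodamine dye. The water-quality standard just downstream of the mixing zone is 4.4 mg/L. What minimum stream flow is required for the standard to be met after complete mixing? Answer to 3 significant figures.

8910 L/s

Set C_mix = 4.4: (Q·0 + 2800·18.40) / (Q + 2800) = 4.4
→ Q = 2800·(18.40 − 4.4)/(4.4 − 0) = 8909 L/s.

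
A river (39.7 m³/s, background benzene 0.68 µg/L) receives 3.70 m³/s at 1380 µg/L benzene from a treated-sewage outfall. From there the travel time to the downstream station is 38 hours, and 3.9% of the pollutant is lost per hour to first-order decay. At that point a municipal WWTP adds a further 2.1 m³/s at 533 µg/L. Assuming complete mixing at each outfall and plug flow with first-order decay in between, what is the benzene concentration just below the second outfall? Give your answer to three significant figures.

49.5 µg/L

Mass balance: C = (39.70·0.6800 + 3.700·1380) / 43.40 = 5133/43.40 = 118.3 µg/L; combined flow 43.40 m³/s.
3.9%/h lost → k = −ln(1 − 0.039) = 0.03978 h⁻¹.
Decay over the reach: 118.3·exp(−kt) = 118.3·0.2205 = 26.08 µg/L.
At the second outfall, C = (43.40·26.08 + 2.100·533.0) / (43.40 + 2.100) = 49.48 µg/L.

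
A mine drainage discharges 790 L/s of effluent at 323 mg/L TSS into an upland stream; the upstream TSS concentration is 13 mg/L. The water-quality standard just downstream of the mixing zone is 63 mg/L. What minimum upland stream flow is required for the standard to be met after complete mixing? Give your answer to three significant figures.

4110 L/s

Set C_mix = 63: (Q·13.00 + 790.0·323.0) / (Q + 790.0) = 63
→ Q = 790.0·(323.0 − 63)/(63 − 13.00) = 4108 L/s.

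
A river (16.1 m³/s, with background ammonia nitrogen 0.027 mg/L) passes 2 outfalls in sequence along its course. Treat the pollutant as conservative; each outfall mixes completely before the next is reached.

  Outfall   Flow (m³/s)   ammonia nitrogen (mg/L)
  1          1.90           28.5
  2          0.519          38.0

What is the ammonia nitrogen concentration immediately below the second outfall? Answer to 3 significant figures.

4.01 mg/L

After outfall 1: Q = 16.10 + 1.900 = 18.00 m³/s; C = (16.10·0.02700 + 1.900·28.50)/18.00 = 3.032 mg/L.
After outfall 2: Q = 18.00 + 0.5190 = 18.52 m³/s; C = (18.00·3.032 + 0.5190·38.00)/18.52 = 4.012 mg/L.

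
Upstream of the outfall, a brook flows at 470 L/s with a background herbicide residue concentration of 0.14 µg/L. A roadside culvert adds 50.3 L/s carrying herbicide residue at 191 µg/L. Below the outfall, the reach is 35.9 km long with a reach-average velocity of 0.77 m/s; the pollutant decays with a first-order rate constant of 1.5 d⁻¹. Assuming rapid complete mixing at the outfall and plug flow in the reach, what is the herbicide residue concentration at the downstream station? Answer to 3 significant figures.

8.28 µg/L

Flow-weighted average: C = (470.0·0.1400 + 50.30·191.0) / 520.3 = 9673/520.3 = 18.59 µg/L.
Travel time t = 35.9·1000 / 0.77 = 46620 s = 12.95 h.
After decay, C = 18.59 × e^(−kt) = 18.59 × 0.4451 = 8.275 µg/L.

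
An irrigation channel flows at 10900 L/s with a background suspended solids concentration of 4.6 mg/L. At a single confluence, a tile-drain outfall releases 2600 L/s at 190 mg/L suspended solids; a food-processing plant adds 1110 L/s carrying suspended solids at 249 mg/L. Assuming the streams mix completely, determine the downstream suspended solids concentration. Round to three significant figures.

56.2 mg/L

Mass balance: C = (10900·4.600 + 2600·190.0 + 1110·249.0) / 14610 = 820500/14610 = 56.16 mg/L.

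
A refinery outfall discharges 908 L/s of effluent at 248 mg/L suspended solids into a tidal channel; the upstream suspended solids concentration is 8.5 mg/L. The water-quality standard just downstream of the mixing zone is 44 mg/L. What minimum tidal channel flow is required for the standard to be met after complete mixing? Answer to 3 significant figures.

Set C_mix = 44: (Q·8.500 + 908.0·248.0) / (Q + 908.0) = 44
→ Q = 908.0·(248.0 − 44)/(44 − 8.500) = 5218 L/s.

5220 L/s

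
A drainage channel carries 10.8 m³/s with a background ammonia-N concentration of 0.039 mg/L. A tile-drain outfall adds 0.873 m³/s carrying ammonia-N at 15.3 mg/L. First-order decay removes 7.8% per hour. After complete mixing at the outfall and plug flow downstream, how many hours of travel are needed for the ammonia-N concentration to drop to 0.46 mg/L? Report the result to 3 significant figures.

Mass balance: C = (10.80·0.03900 + 0.8730·15.30) / 11.67 = 13.78/11.67 = 1.180 mg/L.
7.8%/h lost → k = −ln(1 − 0.078) = 0.08121 h⁻¹.
1.180·exp(−k·t) = 0.46 → t = ln(1.180/0.46)/k = 41770 s = 11.60 h.

11.6 h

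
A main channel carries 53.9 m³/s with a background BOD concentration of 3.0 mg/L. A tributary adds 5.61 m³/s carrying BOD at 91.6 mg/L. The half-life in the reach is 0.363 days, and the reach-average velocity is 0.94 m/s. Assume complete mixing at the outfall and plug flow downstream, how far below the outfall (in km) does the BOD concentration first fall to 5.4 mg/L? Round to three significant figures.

After mixing, C = (53.90·3.000 + 5.610·91.60) / 59.51 = 675.6/59.51 = 11.35 mg/L.
Half-life 0.363 d → k = ln 2 / 0.363 = 1.909 d⁻¹.
Set 11.35·exp(−k·t) = 5.4 → t = ln(11.35/5.4)/k = 33620 s = 9.339 h.
Distance = v·t = 0.94·33620 = 31600 m = 31.60 km.

31.6 km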